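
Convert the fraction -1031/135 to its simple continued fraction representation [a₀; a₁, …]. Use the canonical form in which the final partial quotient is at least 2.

[-8; 2, 1, 3, 12]

Repeatedly divide and take the remainder:
⌊-1031/135⌋ = -8, remainder 49
⌊135/49⌋ = 2, remainder 37
⌊49/37⌋ = 1, remainder 12
⌊37/12⌋ = 3, remainder 1
⌊12/1⌋ = 12, remainder 0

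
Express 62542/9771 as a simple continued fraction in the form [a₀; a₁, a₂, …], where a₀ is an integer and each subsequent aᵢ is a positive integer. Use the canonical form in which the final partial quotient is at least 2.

Repeatedly divide and take the remainder:
⌊62542/9771⌋ = 6, remainder 3916
⌊9771/3916⌋ = 2, remainder 1939
⌊3916/1939⌋ = 2, remainder 38
⌊1939/38⌋ = 51, remainder 1
⌊38/1⌋ = 38, remainder 0

[6; 2, 2, 51, 38]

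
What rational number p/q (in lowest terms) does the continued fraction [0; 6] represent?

Collapse the nested fraction from the inside out:
Start with 6.
0 + 1/(6/1) = 0 + 1/6 = 1/6

1/6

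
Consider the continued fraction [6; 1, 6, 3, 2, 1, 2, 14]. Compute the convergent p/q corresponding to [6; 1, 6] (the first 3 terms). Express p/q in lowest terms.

48/7

a_0 = 6: 6/1
a_1 = 1: 7/1
a_2 = 6: 48/7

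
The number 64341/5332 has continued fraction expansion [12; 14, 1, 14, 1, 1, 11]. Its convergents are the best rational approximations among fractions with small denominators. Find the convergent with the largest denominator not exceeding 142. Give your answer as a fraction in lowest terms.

181/15

a_0 = 12: 12/1  (≤ bound)
a_1 = 14: 169/14  (≤ bound)
a_2 = 1: 181/15  (≤ bound)
a_3 = 14: 2703/224  (> 142, stop)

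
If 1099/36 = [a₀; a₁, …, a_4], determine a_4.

2

Apply division with remainder until the remainder is 0:
1099 ÷ 36 → quotient 30, remainder 19
36 ÷ 19 → quotient 1, remainder 17
19 ÷ 17 → quotient 1, remainder 2
17 ÷ 2 → quotient 8, remainder 1
2 ÷ 1 → quotient 2, remainder 0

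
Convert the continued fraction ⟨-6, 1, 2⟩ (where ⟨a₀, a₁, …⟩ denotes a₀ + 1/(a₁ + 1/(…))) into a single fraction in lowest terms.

Collapse the nested fraction from the inside out:
Start with 2.
1 + 1/(2/1) = 1 + 1/2 = 3/2
-6 + 1/(3/2) = -6 + 2/3 = -16/3

-16/3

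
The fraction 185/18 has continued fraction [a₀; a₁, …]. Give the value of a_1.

3

Run the Euclidean algorithm, recording each quotient:
185 ÷ 18 → quotient 10, remainder 5
18 ÷ 5 → quotient 3, remainder 3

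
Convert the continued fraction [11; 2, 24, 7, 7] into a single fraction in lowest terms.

Compute successive convergents:
a_0 = 11: 11/1
a_1 = 2: 23/2
a_2 = 24: 563/49
a_3 = 7: 3964/345
a_4 = 7: 28311/2464

28311/2464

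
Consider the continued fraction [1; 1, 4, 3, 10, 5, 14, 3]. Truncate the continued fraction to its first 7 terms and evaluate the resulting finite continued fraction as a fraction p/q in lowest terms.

21635/11939

a_0 = 1: 1/1
a_1 = 1: 2/1
a_2 = 4: 9/5
a_3 = 3: 29/16
a_4 = 10: 299/165
a_5 = 5: 1524/841
a_6 = 14: 21635/11939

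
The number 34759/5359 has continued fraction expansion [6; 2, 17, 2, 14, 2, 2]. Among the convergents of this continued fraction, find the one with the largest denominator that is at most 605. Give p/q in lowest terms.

467/72

List convergents until the denominator exceeds the bound:
a_0 = 6: 6/1  (≤ bound)
a_1 = 2: 13/2  (≤ bound)
a_2 = 17: 227/35  (≤ bound)
a_3 = 2: 467/72  (≤ bound)
a_4 = 14: 6765/1043  (> 605, stop)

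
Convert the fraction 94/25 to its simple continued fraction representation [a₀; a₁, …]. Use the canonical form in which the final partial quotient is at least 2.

[3; 1, 3, 6]

Run the Euclidean algorithm, recording each quotient:
⌊94/25⌋ = 3, remainder 19
⌊25/19⌋ = 1, remainder 6
⌊19/6⌋ = 3, remainder 1
⌊6/1⌋ = 6, remainder 0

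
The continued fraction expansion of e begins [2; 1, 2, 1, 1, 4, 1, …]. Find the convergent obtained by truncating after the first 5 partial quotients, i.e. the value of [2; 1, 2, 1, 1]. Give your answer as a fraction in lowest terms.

a_0 = 2: 2/1
a_1 = 1: 3/1
a_2 = 2: 8/3
a_3 = 1: 11/4
a_4 = 1: 19/7

19/7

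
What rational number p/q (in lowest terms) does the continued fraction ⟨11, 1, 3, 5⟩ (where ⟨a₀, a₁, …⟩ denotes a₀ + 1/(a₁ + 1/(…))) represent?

247/21

Start with 5.
3 + 1/(5/1) = 3 + 1/5 = 16/5
1 + 1/(16/5) = 1 + 5/16 = 21/16
11 + 1/(21/16) = 11 + 16/21 = 247/21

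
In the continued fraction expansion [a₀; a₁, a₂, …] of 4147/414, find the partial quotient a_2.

7

⌊4147/414⌋ = 10, remainder 7
⌊414/7⌋ = 59, remainder 1
⌊7/1⌋ = 7, remainder 0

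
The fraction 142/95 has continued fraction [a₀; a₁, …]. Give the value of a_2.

47

142 ÷ 95 → quotient 1, remainder 47
95 ÷ 47 → quotient 2, remainder 1
47 ÷ 1 → quotient 47, remainder 0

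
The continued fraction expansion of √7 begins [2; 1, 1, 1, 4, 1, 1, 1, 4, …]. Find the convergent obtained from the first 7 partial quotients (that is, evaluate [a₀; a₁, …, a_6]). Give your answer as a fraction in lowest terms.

82/31

Start with 1.
1 + 1/(1/1) = 1 + 1/1 = 2/1
4 + 1/(2/1) = 4 + 1/2 = 9/2
1 + 1/(9/2) = 1 + 2/9 = 11/9
1 + 1/(11/9) = 1 + 9/11 = 20/11
1 + 1/(20/11) = 1 + 11/20 = 31/20
2 + 1/(31/20) = 2 + 20/31 = 82/31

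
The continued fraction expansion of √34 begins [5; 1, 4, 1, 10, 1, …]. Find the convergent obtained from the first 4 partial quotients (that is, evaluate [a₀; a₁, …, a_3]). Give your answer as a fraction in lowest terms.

a_0 = 5: 5/1
a_1 = 1: 6/1
a_2 = 4: 29/5
a_3 = 1: 35/6

35/6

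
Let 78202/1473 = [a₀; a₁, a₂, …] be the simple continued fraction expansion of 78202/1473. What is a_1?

⌊78202/1473⌋ = 53, remainder 133
⌊1473/133⌋ = 11, remainder 10

11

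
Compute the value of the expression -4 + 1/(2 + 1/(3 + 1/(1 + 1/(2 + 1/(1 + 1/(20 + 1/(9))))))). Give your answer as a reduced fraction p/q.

-22702/6379

Start with 9.
20 + 1/(9/1) = 20 + 1/9 = 181/9
1 + 1/(181/9) = 1 + 9/181 = 190/181
2 + 1/(190/181) = 2 + 181/190 = 561/190
1 + 1/(561/190) = 1 + 190/561 = 751/561
3 + 1/(751/561) = 3 + 561/751 = 2814/751
2 + 1/(2814/751) = 2 + 751/2814 = 6379/2814
-4 + 1/(6379/2814) = -4 + 2814/6379 = -22702/6379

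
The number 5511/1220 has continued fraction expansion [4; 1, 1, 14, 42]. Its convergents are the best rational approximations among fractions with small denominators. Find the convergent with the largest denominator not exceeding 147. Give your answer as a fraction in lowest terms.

a_0 = 4: 4/1  (≤ bound)
a_1 = 1: 5/1  (≤ bound)
a_2 = 1: 9/2  (≤ bound)
a_3 = 14: 131/29  (≤ bound)
a_4 = 42: 5511/1220  (> 147, stop)

131/29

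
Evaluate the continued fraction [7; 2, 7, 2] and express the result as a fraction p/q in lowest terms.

239/32

a_0 = 7: 7/1
a_1 = 2: 15/2
a_2 = 7: 112/15
a_3 = 2: 239/32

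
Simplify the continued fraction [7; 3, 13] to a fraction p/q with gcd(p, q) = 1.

293/40

Build up convergents one term at a time:
a_0 = 7: 7/1
a_1 = 3: 22/3
a_2 = 13: 293/40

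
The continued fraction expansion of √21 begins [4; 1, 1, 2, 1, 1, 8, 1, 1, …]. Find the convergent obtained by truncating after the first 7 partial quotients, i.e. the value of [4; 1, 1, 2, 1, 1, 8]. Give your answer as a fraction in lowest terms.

a_0 = 4: 4/1
a_1 = 1: 5/1
a_2 = 1: 9/2
a_3 = 2: 23/5
a_4 = 1: 32/7
a_5 = 1: 55/12
a_6 = 8: 472/103

472/103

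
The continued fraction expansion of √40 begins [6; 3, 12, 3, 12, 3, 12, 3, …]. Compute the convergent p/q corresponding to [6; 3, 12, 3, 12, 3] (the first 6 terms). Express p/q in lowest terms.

a_0 = 6: 6/1
a_1 = 3: 19/3
a_2 = 12: 234/37
a_3 = 3: 721/114
a_4 = 12: 8886/1405
a_5 = 3: 27379/4329

27379/4329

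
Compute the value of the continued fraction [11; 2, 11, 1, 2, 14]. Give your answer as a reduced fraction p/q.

12019/1047

a_0 = 11: 11/1
a_1 = 2: 23/2
a_2 = 11: 264/23
a_3 = 1: 287/25
a_4 = 2: 838/73
a_5 = 14: 12019/1047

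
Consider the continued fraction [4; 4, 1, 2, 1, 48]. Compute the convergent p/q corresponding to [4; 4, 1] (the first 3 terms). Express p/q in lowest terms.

a_0 = 4: 4/1
a_1 = 4: 17/4
a_2 = 1: 21/5

21/5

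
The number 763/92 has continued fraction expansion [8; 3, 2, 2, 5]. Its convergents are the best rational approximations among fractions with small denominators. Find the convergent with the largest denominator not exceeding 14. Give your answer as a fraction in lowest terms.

List convergents until the denominator exceeds the bound:
a_0 = 8: 8/1  (≤ bound)
a_1 = 3: 25/3  (≤ bound)
a_2 = 2: 58/7  (≤ bound)
a_3 = 2: 141/17  (> 14, stop)

58/7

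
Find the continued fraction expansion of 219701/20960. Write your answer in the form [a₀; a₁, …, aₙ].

219701 ÷ 20960 → quotient 10, remainder 10101
20960 ÷ 10101 → quotient 2, remainder 758
10101 ÷ 758 → quotient 13, remainder 247
758 ÷ 247 → quotient 3, remainder 17
247 ÷ 17 → quotient 14, remainder 9
17 ÷ 9 → quotient 1, remainder 8
9 ÷ 8 → quotient 1, remainder 1
8 ÷ 1 → quotient 8, remainder 0

[10; 2, 13, 3, 14, 1, 1, 8]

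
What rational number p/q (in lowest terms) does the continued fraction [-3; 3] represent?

a_0 = -3: -3/1
a_1 = 3: -8/3

-8/3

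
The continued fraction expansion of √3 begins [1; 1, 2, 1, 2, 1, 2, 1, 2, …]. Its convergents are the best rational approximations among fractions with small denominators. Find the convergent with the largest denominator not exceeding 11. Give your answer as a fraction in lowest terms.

List convergents until the denominator exceeds the bound:
a_0 = 1: 1/1  (≤ bound)
a_1 = 1: 2/1  (≤ bound)
a_2 = 2: 5/3  (≤ bound)
a_3 = 1: 7/4  (≤ bound)
a_4 = 2: 19/11  (≤ bound)
a_5 = 1: 26/15  (> 11, stop)

19/11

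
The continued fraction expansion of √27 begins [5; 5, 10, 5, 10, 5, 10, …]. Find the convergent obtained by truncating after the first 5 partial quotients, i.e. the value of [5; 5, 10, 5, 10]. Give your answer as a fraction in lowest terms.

13775/2651

Collapse the nested fraction from the inside out:
Start with 10.
5 + 1/(10/1) = 5 + 1/10 = 51/10
10 + 1/(51/10) = 10 + 10/51 = 520/51
5 + 1/(520/51) = 5 + 51/520 = 2651/520
5 + 1/(2651/520) = 5 + 520/2651 = 13775/2651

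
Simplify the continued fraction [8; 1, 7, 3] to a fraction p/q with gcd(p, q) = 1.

222/25

Build up convergents one term at a time:
a_0 = 8: 8/1
a_1 = 1: 9/1
a_2 = 7: 71/8
a_3 = 3: 222/25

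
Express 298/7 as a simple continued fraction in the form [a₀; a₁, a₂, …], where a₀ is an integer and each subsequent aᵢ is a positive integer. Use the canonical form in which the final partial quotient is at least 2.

298 = 42·7 + 4, so a_0 = 42
7 = 1·4 + 3, so a_1 = 1
4 = 1·3 + 1, so a_2 = 1
3 = 3·1 + 0, so a_3 = 3

[42; 1, 1, 3]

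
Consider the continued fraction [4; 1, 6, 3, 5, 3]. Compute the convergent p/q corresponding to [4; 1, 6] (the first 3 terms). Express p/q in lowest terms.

34/7

Start with 6.
1 + 1/(6/1) = 1 + 1/6 = 7/6
4 + 1/(7/6) = 4 + 6/7 = 34/7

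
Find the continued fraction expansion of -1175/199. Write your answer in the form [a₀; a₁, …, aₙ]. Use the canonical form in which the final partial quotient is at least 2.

⌊-1175/199⌋ = -6, remainder 19
⌊199/19⌋ = 10, remainder 9
⌊19/9⌋ = 2, remainder 1
⌊9/1⌋ = 9, remainder 0

[-6; 10, 2, 9]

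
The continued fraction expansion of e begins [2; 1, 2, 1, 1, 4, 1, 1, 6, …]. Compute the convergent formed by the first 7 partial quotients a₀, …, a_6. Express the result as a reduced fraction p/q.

Compute successive convergents:
a_0 = 2: 2/1
a_1 = 1: 3/1
a_2 = 2: 8/3
a_3 = 1: 11/4
a_4 = 1: 19/7
a_5 = 4: 87/32
a_6 = 1: 106/39

106/39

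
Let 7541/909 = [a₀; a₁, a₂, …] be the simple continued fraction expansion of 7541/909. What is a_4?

Repeatedly divide and take the remainder:
7541 = 8·909 + 269, so a_0 = 8
909 = 3·269 + 102, so a_1 = 3
269 = 2·102 + 65, so a_2 = 2
102 = 1·65 + 37, so a_3 = 1
65 = 1·37 + 28, so a_4 = 1

1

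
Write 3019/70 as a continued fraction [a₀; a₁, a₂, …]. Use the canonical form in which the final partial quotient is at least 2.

Repeatedly divide and take the remainder:
3019 = 43·70 + 9, so a_0 = 43
70 = 7·9 + 7, so a_1 = 7
9 = 1·7 + 2, so a_2 = 1
7 = 3·2 + 1, so a_3 = 3
2 = 2·1 + 0, so a_4 = 2

[43; 7, 1, 3, 2]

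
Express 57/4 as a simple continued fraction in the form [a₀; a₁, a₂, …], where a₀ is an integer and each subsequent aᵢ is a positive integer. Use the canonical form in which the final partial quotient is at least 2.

[14; 4]

57 = 14·4 + 1, so a_0 = 14
4 = 4·1 + 0, so a_1 = 4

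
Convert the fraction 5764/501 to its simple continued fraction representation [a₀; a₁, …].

[11; 1, 1, 49, 1, 1, 2]

⌊5764/501⌋ = 11, remainder 253
⌊501/253⌋ = 1, remainder 248
⌊253/248⌋ = 1, remainder 5
⌊248/5⌋ = 49, remainder 3
⌊5/3⌋ = 1, remainder 2
⌊3/2⌋ = 1, remainder 1
⌊2/1⌋ = 2, remainder 0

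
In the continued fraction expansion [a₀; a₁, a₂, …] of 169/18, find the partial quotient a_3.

Run the Euclidean algorithm, recording each quotient:
⌊169/18⌋ = 9, remainder 7
⌊18/7⌋ = 2, remainder 4
⌊7/4⌋ = 1, remainder 3
⌊4/3⌋ = 1, remainder 1

1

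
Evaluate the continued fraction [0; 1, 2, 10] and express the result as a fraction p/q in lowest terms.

21/31

Collapse the nested fraction from the inside out:
Start with 10.
2 + 1/(10/1) = 2 + 1/10 = 21/10
1 + 1/(21/10) = 1 + 10/21 = 31/21
0 + 1/(31/21) = 0 + 21/31 = 21/31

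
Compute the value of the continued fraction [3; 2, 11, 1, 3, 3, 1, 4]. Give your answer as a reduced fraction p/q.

6914/1987

Start with 4.
1 + 1/(4/1) = 1 + 1/4 = 5/4
3 + 1/(5/4) = 3 + 4/5 = 19/5
3 + 1/(19/5) = 3 + 5/19 = 62/19
1 + 1/(62/19) = 1 + 19/62 = 81/62
11 + 1/(81/62) = 11 + 62/81 = 953/81
2 + 1/(953/81) = 2 + 81/953 = 1987/953
3 + 1/(1987/953) = 3 + 953/1987 = 6914/1987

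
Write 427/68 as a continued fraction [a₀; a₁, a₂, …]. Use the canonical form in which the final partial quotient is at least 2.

Run the Euclidean algorithm, recording each quotient:
⌊427/68⌋ = 6, remainder 19
⌊68/19⌋ = 3, remainder 11
⌊19/11⌋ = 1, remainder 8
⌊11/8⌋ = 1, remainder 3
⌊8/3⌋ = 2, remainder 2
⌊3/2⌋ = 1, remainder 1
⌊2/1⌋ = 2, remainder 0

[6; 3, 1, 1, 2, 1, 2]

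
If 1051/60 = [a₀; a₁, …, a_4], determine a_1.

1

1051 = 17·60 + 31, so a_0 = 17
60 = 1·31 + 29, so a_1 = 1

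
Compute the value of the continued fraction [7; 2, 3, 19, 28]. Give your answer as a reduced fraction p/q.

Use the convergent recurrence hₖ = aₖ·hₖ₋₁ + hₖ₋₂ (and likewise for the denominators kₖ):
a_0 = 7: 7/1
a_1 = 2: 15/2
a_2 = 3: 52/7
a_3 = 19: 1003/135
a_4 = 28: 28136/3787

28136/3787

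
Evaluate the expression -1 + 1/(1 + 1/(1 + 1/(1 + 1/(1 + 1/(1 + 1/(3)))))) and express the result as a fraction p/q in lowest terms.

-11/29

Work from the innermost term outward:
Start with 3.
1 + 1/(3/1) = 1 + 1/3 = 4/3
1 + 1/(4/3) = 1 + 3/4 = 7/4
1 + 1/(7/4) = 1 + 4/7 = 11/7
1 + 1/(11/7) = 1 + 7/11 = 18/11
1 + 1/(18/11) = 1 + 11/18 = 29/18
-1 + 1/(29/18) = -1 + 18/29 = -11/29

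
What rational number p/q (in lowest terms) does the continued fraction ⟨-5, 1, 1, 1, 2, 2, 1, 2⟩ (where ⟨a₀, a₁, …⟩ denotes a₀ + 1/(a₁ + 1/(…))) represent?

Build up convergents one term at a time:
a_0 = -5: -5/1
a_1 = 1: -4/1
a_2 = 1: -9/2
a_3 = 1: -13/3
a_4 = 2: -35/8
a_5 = 2: -83/19
a_6 = 1: -118/27
a_7 = 2: -319/73

-319/73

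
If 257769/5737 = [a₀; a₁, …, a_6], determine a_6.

3

257769 = 44·5737 + 5341, so a_0 = 44
5737 = 1·5341 + 396, so a_1 = 1
5341 = 13·396 + 193, so a_2 = 13
396 = 2·193 + 10, so a_3 = 2
193 = 19·10 + 3, so a_4 = 19
10 = 3·3 + 1, so a_5 = 3
3 = 3·1 + 0, so a_6 = 3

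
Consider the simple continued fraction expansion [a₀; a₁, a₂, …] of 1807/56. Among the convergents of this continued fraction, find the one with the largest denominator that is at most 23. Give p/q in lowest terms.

a_0 = 32: 32/1  (≤ bound)
a_1 = 3: 97/3  (≤ bound)
a_2 = 1: 129/4  (≤ bound)
a_3 = 2: 355/11  (≤ bound)
a_4 = 1: 484/15  (≤ bound)
a_5 = 3: 1807/56  (> 23, stop)

484/15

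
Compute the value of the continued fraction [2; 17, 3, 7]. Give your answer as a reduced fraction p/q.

784/381

Start with 7.
3 + 1/(7/1) = 3 + 1/7 = 22/7
17 + 1/(22/7) = 17 + 7/22 = 381/22
2 + 1/(381/22) = 2 + 22/381 = 784/381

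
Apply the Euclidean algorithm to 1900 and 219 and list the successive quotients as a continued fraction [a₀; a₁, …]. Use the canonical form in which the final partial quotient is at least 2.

[8; 1, 2, 11, 1, 5]

Repeatedly divide and take the remainder:
1900 = 8·219 + 148, so a_0 = 8
219 = 1·148 + 71, so a_1 = 1
148 = 2·71 + 6, so a_2 = 2
71 = 11·6 + 5, so a_3 = 11
6 = 1·5 + 1, so a_4 = 1
5 = 5·1 + 0, so a_5 = 5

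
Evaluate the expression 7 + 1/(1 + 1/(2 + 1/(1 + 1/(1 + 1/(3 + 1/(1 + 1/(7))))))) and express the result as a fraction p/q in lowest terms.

Start with 7.
1 + 1/(7/1) = 1 + 1/7 = 8/7
3 + 1/(8/7) = 3 + 7/8 = 31/8
1 + 1/(31/8) = 1 + 8/31 = 39/31
1 + 1/(39/31) = 1 + 31/39 = 70/39
2 + 1/(70/39) = 2 + 39/70 = 179/70
1 + 1/(179/70) = 1 + 70/179 = 249/179
7 + 1/(249/179) = 7 + 179/249 = 1922/249

1922/249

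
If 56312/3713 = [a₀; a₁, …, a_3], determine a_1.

6

56312 ÷ 3713 → quotient 15, remainder 617
3713 ÷ 617 → quotient 6, remainder 11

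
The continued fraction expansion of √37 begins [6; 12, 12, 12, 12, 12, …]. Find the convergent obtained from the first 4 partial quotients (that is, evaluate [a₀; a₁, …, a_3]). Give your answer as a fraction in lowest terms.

10657/1752

Start with 12.
12 + 1/(12/1) = 12 + 1/12 = 145/12
12 + 1/(145/12) = 12 + 12/145 = 1752/145
6 + 1/(1752/145) = 6 + 145/1752 = 10657/1752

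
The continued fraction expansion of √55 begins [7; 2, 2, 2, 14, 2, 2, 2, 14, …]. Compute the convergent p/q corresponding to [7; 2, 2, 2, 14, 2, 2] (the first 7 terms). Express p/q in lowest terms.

Start with 2.
2 + 1/(2/1) = 2 + 1/2 = 5/2
14 + 1/(5/2) = 14 + 2/5 = 72/5
2 + 1/(72/5) = 2 + 5/72 = 149/72
2 + 1/(149/72) = 2 + 72/149 = 370/149
2 + 1/(370/149) = 2 + 149/370 = 889/370
7 + 1/(889/370) = 7 + 370/889 = 6593/889

6593/889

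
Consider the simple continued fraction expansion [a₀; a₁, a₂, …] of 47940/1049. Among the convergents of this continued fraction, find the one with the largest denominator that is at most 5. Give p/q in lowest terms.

List convergents until the denominator exceeds the bound:
a_0 = 45: 45/1  (≤ bound)
a_1 = 1: 46/1  (≤ bound)
a_2 = 2: 137/3  (≤ bound)
a_3 = 2: 320/7  (> 5, stop)

137/3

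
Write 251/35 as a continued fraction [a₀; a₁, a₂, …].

[7; 5, 1, 5]

251 = 7·35 + 6, so a_0 = 7
35 = 5·6 + 5, so a_1 = 5
6 = 1·5 + 1, so a_2 = 1
5 = 5·1 + 0, so a_3 = 5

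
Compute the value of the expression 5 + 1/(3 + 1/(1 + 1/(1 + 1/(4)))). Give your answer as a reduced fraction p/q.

Start with 4.
1 + 1/(4/1) = 1 + 1/4 = 5/4
1 + 1/(5/4) = 1 + 4/5 = 9/5
3 + 1/(9/5) = 3 + 5/9 = 32/9
5 + 1/(32/9) = 5 + 9/32 = 169/32

169/32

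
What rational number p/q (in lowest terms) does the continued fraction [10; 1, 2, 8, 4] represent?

Use the convergent recurrence hₖ = aₖ·hₖ₋₁ + hₖ₋₂ (and likewise for the denominators kₖ):
a_0 = 10: 10/1
a_1 = 1: 11/1
a_2 = 2: 32/3
a_3 = 8: 267/25
a_4 = 4: 1100/103

1100/103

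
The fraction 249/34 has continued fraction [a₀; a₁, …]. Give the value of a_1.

249 ÷ 34 → quotient 7, remainder 11
34 ÷ 11 → quotient 3, remainder 1

3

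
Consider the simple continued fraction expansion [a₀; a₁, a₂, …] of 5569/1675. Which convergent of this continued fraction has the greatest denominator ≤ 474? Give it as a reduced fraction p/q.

List convergents until the denominator exceeds the bound:
a_0 = 3: 3/1  (≤ bound)
a_1 = 3: 10/3  (≤ bound)
a_2 = 12: 123/37  (≤ bound)
a_3 = 1: 133/40  (≤ bound)
a_4 = 1: 256/77  (≤ bound)
a_5 = 1: 389/117  (≤ bound)
a_6 = 6: 2590/779  (> 474, stop)

389/117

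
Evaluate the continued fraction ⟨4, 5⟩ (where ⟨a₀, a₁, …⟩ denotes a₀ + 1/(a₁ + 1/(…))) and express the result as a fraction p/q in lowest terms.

21/5

Collapse the nested fraction from the inside out:
Start with 5.
4 + 1/(5/1) = 4 + 1/5 = 21/5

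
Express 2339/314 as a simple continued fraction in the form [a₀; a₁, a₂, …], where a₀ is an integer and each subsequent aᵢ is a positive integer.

[7; 2, 4, 2, 2, 6]

2339 ÷ 314 → quotient 7, remainder 141
314 ÷ 141 → quotient 2, remainder 32
141 ÷ 32 → quotient 4, remainder 13
32 ÷ 13 → quotient 2, remainder 6
13 ÷ 6 → quotient 2, remainder 1
6 ÷ 1 → quotient 6, remainder 0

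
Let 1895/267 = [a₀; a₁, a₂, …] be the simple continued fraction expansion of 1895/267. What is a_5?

⌊1895/267⌋ = 7, remainder 26
⌊267/26⌋ = 10, remainder 7
⌊26/7⌋ = 3, remainder 5
⌊7/5⌋ = 1, remainder 2
⌊5/2⌋ = 2, remainder 1
⌊2/1⌋ = 2, remainder 0

2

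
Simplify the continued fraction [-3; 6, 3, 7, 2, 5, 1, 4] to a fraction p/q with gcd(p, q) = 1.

-26451/9308

Use the convergent recurrence hₖ = aₖ·hₖ₋₁ + hₖ₋₂ (and likewise for the denominators kₖ):
a_0 = -3: -3/1
a_1 = 6: -17/6
a_2 = 3: -54/19
a_3 = 7: -395/139
a_4 = 2: -844/297
a_5 = 5: -4615/1624
a_6 = 1: -5459/1921
a_7 = 4: -26451/9308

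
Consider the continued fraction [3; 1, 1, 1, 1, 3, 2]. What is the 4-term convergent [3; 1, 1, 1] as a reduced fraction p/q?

11/3

Start with 1.
1 + 1/(1/1) = 1 + 1/1 = 2/1
1 + 1/(2/1) = 1 + 1/2 = 3/2
3 + 1/(3/2) = 3 + 2/3 = 11/3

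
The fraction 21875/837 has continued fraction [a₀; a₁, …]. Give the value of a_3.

2

Repeatedly divide and take the remainder:
21875 ÷ 837 → quotient 26, remainder 113
837 ÷ 113 → quotient 7, remainder 46
113 ÷ 46 → quotient 2, remainder 21
46 ÷ 21 → quotient 2, remainder 4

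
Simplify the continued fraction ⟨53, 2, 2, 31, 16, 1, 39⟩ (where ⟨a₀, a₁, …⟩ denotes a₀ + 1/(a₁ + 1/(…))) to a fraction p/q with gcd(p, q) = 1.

5703416/106803

Start with 39.
1 + 1/(39/1) = 1 + 1/39 = 40/39
16 + 1/(40/39) = 16 + 39/40 = 679/40
31 + 1/(679/40) = 31 + 40/679 = 21089/679
2 + 1/(21089/679) = 2 + 679/21089 = 42857/21089
2 + 1/(42857/21089) = 2 + 21089/42857 = 106803/42857
53 + 1/(106803/42857) = 53 + 42857/106803 = 5703416/106803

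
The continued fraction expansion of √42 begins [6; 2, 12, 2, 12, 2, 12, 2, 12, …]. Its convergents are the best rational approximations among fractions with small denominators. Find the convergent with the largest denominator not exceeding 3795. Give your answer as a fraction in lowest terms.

List convergents until the denominator exceeds the bound:
a_0 = 6: 6/1  (≤ bound)
a_1 = 2: 13/2  (≤ bound)
a_2 = 12: 162/25  (≤ bound)
a_3 = 2: 337/52  (≤ bound)
a_4 = 12: 4206/649  (≤ bound)
a_5 = 2: 8749/1350  (≤ bound)
a_6 = 12: 109194/16849  (> 3795, stop)

8749/1350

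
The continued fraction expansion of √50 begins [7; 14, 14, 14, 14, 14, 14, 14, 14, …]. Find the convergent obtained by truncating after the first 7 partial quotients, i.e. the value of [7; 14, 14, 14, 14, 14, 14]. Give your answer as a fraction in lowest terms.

54608393/7722793

a_0 = 7: 7/1
a_1 = 14: 99/14
a_2 = 14: 1393/197
a_3 = 14: 19601/2772
a_4 = 14: 275807/39005
a_5 = 14: 3880899/548842
a_6 = 14: 54608393/7722793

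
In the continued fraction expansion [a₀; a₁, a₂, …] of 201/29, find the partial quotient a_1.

Run the Euclidean algorithm, recording each quotient:
201 ÷ 29 → quotient 6, remainder 27
29 ÷ 27 → quotient 1, remainder 2

1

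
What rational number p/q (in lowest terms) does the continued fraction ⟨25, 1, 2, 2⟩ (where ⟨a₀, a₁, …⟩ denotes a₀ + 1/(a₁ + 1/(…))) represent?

Start with 2.
2 + 1/(2/1) = 2 + 1/2 = 5/2
1 + 1/(5/2) = 1 + 2/5 = 7/5
25 + 1/(7/5) = 25 + 5/7 = 180/7

180/7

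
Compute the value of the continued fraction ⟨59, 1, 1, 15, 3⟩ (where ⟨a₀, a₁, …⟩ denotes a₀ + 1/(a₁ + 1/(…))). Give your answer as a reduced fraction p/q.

5654/95

Start with 3.
15 + 1/(3/1) = 15 + 1/3 = 46/3
1 + 1/(46/3) = 1 + 3/46 = 49/46
1 + 1/(49/46) = 1 + 46/49 = 95/49
59 + 1/(95/49) = 59 + 49/95 = 5654/95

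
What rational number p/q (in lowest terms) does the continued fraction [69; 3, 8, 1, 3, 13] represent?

100169/1445

Starting at the tail and folding back:
Start with 13.
3 + 1/(13/1) = 3 + 1/13 = 40/13
1 + 1/(40/13) = 1 + 13/40 = 53/40
8 + 1/(53/40) = 8 + 40/53 = 464/53
3 + 1/(464/53) = 3 + 53/464 = 1445/464
69 + 1/(1445/464) = 69 + 464/1445 = 100169/1445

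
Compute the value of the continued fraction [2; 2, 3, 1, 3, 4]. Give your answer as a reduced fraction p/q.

a_0 = 2: 2/1
a_1 = 2: 5/2
a_2 = 3: 17/7
a_3 = 1: 22/9
a_4 = 3: 83/34
a_5 = 4: 354/145

354/145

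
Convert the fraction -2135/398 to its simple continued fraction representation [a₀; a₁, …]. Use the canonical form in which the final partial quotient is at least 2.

-2135 = -6·398 + 253, so a_0 = -6
398 = 1·253 + 145, so a_1 = 1
253 = 1·145 + 108, so a_2 = 1
145 = 1·108 + 37, so a_3 = 1
108 = 2·37 + 34, so a_4 = 2
37 = 1·34 + 3, so a_5 = 1
34 = 11·3 + 1, so a_6 = 11
3 = 3·1 + 0, so a_7 = 3

[-6; 1, 1, 1, 2, 1, 11, 3]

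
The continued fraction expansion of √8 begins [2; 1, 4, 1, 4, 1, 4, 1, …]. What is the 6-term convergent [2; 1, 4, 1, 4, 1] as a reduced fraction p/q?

Start with 1.
4 + 1/(1/1) = 4 + 1/1 = 5/1
1 + 1/(5/1) = 1 + 1/5 = 6/5
4 + 1/(6/5) = 4 + 5/6 = 29/6
1 + 1/(29/6) = 1 + 6/29 = 35/29
2 + 1/(35/29) = 2 + 29/35 = 99/35

99/35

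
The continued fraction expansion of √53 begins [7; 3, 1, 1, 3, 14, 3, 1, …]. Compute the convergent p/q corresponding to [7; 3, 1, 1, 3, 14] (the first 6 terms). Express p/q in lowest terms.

2599/357

Build up convergents one term at a time:
a_0 = 7: 7/1
a_1 = 3: 22/3
a_2 = 1: 29/4
a_3 = 1: 51/7
a_4 = 3: 182/25
a_5 = 14: 2599/357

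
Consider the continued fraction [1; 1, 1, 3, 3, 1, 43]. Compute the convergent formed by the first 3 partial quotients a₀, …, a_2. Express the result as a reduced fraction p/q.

a_0 = 1: 1/1
a_1 = 1: 2/1
a_2 = 1: 3/2

3/2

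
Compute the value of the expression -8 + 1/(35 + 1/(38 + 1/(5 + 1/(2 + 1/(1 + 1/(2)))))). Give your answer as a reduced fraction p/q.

Compute successive convergents:
a_0 = -8: -8/1
a_1 = 35: -279/35
a_2 = 38: -10610/1331
a_3 = 5: -53329/6690
a_4 = 2: -117268/14711
a_5 = 1: -170597/21401
a_6 = 2: -458462/57513

-458462/57513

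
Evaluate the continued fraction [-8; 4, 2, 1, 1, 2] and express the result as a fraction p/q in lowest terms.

-443/57

a_0 = -8: -8/1
a_1 = 4: -31/4
a_2 = 2: -70/9
a_3 = 1: -101/13
a_4 = 1: -171/22
a_5 = 2: -443/57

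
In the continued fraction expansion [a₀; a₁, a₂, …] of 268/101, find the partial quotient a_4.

Apply division with remainder until the remainder is 0:
⌊268/101⌋ = 2, remainder 66
⌊101/66⌋ = 1, remainder 35
⌊66/35⌋ = 1, remainder 31
⌊35/31⌋ = 1, remainder 4
⌊31/4⌋ = 7, remainder 3

7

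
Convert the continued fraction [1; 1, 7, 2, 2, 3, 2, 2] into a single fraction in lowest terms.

1503/799

a_0 = 1: 1/1
a_1 = 1: 2/1
a_2 = 7: 15/8
a_3 = 2: 32/17
a_4 = 2: 79/42
a_5 = 3: 269/143
a_6 = 2: 617/328
a_7 = 2: 1503/799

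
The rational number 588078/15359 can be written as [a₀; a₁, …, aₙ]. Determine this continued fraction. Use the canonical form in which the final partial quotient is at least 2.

[38; 3, 2, 6, 7, 9, 2, 2]

588078 = 38·15359 + 4436, so a_0 = 38
15359 = 3·4436 + 2051, so a_1 = 3
4436 = 2·2051 + 334, so a_2 = 2
2051 = 6·334 + 47, so a_3 = 6
334 = 7·47 + 5, so a_4 = 7
47 = 9·5 + 2, so a_5 = 9
5 = 2·2 + 1, so a_6 = 2
2 = 2·1 + 0, so a_7 = 2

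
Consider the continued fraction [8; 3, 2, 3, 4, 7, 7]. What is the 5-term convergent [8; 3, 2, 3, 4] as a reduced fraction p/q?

854/103

Start with 4.
3 + 1/(4/1) = 3 + 1/4 = 13/4
2 + 1/(13/4) = 2 + 4/13 = 30/13
3 + 1/(30/13) = 3 + 13/30 = 103/30
8 + 1/(103/30) = 8 + 30/103 = 854/103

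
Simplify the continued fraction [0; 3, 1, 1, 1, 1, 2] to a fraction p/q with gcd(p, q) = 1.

Start with 2.
1 + 1/(2/1) = 1 + 1/2 = 3/2
1 + 1/(3/2) = 1 + 2/3 = 5/3
1 + 1/(5/3) = 1 + 3/5 = 8/5
1 + 1/(8/5) = 1 + 5/8 = 13/8
3 + 1/(13/8) = 3 + 8/13 = 47/13
0 + 1/(47/13) = 0 + 13/47 = 13/47

13/47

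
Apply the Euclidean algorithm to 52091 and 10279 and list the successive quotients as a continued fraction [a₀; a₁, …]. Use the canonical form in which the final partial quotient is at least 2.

[5; 14, 1, 3, 3, 10, 2, 2]

52091 = 5·10279 + 696, so a_0 = 5
10279 = 14·696 + 535, so a_1 = 14
696 = 1·535 + 161, so a_2 = 1
535 = 3·161 + 52, so a_3 = 3
161 = 3·52 + 5, so a_4 = 3
52 = 10·5 + 2, so a_5 = 10
5 = 2·2 + 1, so a_6 = 2
2 = 2·1 + 0, so a_7 = 2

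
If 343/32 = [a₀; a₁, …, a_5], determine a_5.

4

Apply division with remainder until the remainder is 0:
343 = 10·32 + 23, so a_0 = 10
32 = 1·23 + 9, so a_1 = 1
23 = 2·9 + 5, so a_2 = 2
9 = 1·5 + 4, so a_3 = 1
5 = 1·4 + 1, so a_4 = 1
4 = 4·1 + 0, so a_5 = 4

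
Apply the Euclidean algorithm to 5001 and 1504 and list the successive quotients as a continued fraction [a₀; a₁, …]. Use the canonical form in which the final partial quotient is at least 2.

[3; 3, 13, 4, 1, 1, 1, 2]

Run the Euclidean algorithm, recording each quotient:
5001 ÷ 1504 → quotient 3, remainder 489
1504 ÷ 489 → quotient 3, remainder 37
489 ÷ 37 → quotient 13, remainder 8
37 ÷ 8 → quotient 4, remainder 5
8 ÷ 5 → quotient 1, remainder 3
5 ÷ 3 → quotient 1, remainder 2
3 ÷ 2 → quotient 1, remainder 1
2 ÷ 1 → quotient 2, remainder 0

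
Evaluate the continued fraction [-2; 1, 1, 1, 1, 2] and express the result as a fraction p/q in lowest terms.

-18/13

Compute successive convergents:
a_0 = -2: -2/1
a_1 = 1: -1/1
a_2 = 1: -3/2
a_3 = 1: -4/3
a_4 = 1: -7/5
a_5 = 2: -18/13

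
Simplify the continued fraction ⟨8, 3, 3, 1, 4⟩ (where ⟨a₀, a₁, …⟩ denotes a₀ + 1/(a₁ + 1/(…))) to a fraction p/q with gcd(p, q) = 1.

a_0 = 8: 8/1
a_1 = 3: 25/3
a_2 = 3: 83/10
a_3 = 1: 108/13
a_4 = 4: 515/62

515/62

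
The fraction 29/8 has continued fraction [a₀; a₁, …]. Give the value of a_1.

1

29 ÷ 8 → quotient 3, remainder 5
8 ÷ 5 → quotient 1, remainder 3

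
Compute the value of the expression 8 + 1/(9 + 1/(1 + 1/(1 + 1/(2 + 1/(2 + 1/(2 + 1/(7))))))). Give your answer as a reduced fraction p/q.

16703/2061

Compute successive convergents:
a_0 = 8: 8/1
a_1 = 9: 73/9
a_2 = 1: 81/10
a_3 = 1: 154/19
a_4 = 2: 389/48
a_5 = 2: 932/115
a_6 = 2: 2253/278
a_7 = 7: 16703/2061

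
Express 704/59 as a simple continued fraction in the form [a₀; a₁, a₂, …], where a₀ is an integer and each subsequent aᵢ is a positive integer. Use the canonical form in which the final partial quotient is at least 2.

[11; 1, 13, 1, 3]

704 = 11·59 + 55, so a_0 = 11
59 = 1·55 + 4, so a_1 = 1
55 = 13·4 + 3, so a_2 = 13
4 = 1·3 + 1, so a_3 = 1
3 = 3·1 + 0, so a_4 = 3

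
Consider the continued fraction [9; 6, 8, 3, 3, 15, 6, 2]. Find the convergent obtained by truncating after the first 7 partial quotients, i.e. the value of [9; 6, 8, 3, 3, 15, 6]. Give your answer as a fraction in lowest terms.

Collapse the nested fraction from the inside out:
Start with 6.
15 + 1/(6/1) = 15 + 1/6 = 91/6
3 + 1/(91/6) = 3 + 6/91 = 279/91
3 + 1/(279/91) = 3 + 91/279 = 928/279
8 + 1/(928/279) = 8 + 279/928 = 7703/928
6 + 1/(7703/928) = 6 + 928/7703 = 47146/7703
9 + 1/(47146/7703) = 9 + 7703/47146 = 432017/47146

432017/47146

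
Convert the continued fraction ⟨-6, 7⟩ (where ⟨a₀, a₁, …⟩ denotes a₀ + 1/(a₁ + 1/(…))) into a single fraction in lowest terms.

-41/7

Start with 7.
-6 + 1/(7/1) = -6 + 1/7 = -41/7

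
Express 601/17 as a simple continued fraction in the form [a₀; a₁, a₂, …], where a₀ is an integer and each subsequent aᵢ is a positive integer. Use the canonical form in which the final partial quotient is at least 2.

[35; 2, 1, 5]

601 = 35·17 + 6, so a_0 = 35
17 = 2·6 + 5, so a_1 = 2
6 = 1·5 + 1, so a_2 = 1
5 = 5·1 + 0, so a_3 = 5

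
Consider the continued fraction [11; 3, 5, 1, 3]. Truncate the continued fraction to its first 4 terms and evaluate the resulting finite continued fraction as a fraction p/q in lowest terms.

215/19

Collapse the nested fraction from the inside out:
Start with 1.
5 + 1/(1/1) = 5 + 1/1 = 6/1
3 + 1/(6/1) = 3 + 1/6 = 19/6
11 + 1/(19/6) = 11 + 6/19 = 215/19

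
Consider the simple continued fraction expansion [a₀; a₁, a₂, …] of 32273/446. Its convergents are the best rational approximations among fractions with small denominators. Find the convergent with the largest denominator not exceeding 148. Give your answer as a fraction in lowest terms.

2605/36

List convergents until the denominator exceeds the bound:
a_0 = 72: 72/1  (≤ bound)
a_1 = 2: 145/2  (≤ bound)
a_2 = 1: 217/3  (≤ bound)
a_3 = 3: 796/11  (≤ bound)
a_4 = 2: 1809/25  (≤ bound)
a_5 = 1: 2605/36  (≤ bound)
a_6 = 5: 14834/205  (> 148, stop)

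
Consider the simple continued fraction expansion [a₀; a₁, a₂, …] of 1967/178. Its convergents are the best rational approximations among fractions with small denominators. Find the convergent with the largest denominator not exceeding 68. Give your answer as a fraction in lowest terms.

221/20

a_0 = 11: 11/1  (≤ bound)
a_1 = 19: 210/19  (≤ bound)
a_2 = 1: 221/20  (≤ bound)
a_3 = 3: 873/79  (> 68, stop)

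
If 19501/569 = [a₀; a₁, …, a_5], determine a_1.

Repeatedly divide and take the remainder:
19501 = 34·569 + 155, so a_0 = 34
569 = 3·155 + 104, so a_1 = 3

3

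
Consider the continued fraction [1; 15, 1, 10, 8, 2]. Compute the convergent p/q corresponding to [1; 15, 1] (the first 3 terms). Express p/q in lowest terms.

a_0 = 1: 1/1
a_1 = 15: 16/15
a_2 = 1: 17/16

17/16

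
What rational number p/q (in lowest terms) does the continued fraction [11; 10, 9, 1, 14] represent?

a_0 = 11: 11/1
a_1 = 10: 111/10
a_2 = 9: 1010/91
a_3 = 1: 1121/101
a_4 = 14: 16704/1505

16704/1505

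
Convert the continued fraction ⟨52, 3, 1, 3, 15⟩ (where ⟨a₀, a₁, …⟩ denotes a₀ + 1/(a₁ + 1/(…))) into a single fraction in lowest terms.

11969/229

Use the convergent recurrence hₖ = aₖ·hₖ₋₁ + hₖ₋₂ (and likewise for the denominators kₖ):
a_0 = 52: 52/1
a_1 = 3: 157/3
a_2 = 1: 209/4
a_3 = 3: 784/15
a_4 = 15: 11969/229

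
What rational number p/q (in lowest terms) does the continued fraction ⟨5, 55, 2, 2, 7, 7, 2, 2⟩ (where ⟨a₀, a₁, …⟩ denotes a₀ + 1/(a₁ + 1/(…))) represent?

a_0 = 5: 5/1
a_1 = 55: 276/55
a_2 = 2: 557/111
a_3 = 2: 1390/277
a_4 = 7: 10287/2050
a_5 = 7: 73399/14627
a_6 = 2: 157085/31304
a_7 = 2: 387569/77235

387569/77235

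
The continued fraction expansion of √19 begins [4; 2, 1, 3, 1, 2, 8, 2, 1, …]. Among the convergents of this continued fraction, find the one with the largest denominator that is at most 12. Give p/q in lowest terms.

48/11

a_0 = 4: 4/1  (≤ bound)
a_1 = 2: 9/2  (≤ bound)
a_2 = 1: 13/3  (≤ bound)
a_3 = 3: 48/11  (≤ bound)
a_4 = 1: 61/14  (> 12, stop)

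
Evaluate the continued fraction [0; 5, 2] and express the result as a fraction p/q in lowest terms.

a_0 = 0: 0/1
a_1 = 5: 1/5
a_2 = 2: 2/11

2/11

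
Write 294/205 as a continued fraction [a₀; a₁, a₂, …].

Repeatedly divide and take the remainder:
294 = 1·205 + 89, so a_0 = 1
205 = 2·89 + 27, so a_1 = 2
89 = 3·27 + 8, so a_2 = 3
27 = 3·8 + 3, so a_3 = 3
8 = 2·3 + 2, so a_4 = 2
3 = 1·2 + 1, so a_5 = 1
2 = 2·1 + 0, so a_6 = 2

[1; 2, 3, 3, 2, 1, 2]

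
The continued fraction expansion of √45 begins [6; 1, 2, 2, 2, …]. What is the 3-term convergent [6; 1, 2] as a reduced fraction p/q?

20/3

Start with 2.
1 + 1/(2/1) = 1 + 1/2 = 3/2
6 + 1/(3/2) = 6 + 2/3 = 20/3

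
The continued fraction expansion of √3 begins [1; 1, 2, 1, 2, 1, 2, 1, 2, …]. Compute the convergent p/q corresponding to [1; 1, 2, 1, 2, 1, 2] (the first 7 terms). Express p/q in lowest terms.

71/41

Use the convergent recurrence hₖ = aₖ·hₖ₋₁ + hₖ₋₂ (and likewise for the denominators kₖ):
a_0 = 1: 1/1
a_1 = 1: 2/1
a_2 = 2: 5/3
a_3 = 1: 7/4
a_4 = 2: 19/11
a_5 = 1: 26/15
a_6 = 2: 71/41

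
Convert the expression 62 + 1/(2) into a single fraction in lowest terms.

Start with 2.
62 + 1/(2/1) = 62 + 1/2 = 125/2

125/2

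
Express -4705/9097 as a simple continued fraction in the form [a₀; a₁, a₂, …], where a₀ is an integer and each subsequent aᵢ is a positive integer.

[-1; 2, 14, 31, 3, 3]

-4705 = -1·9097 + 4392, so a_0 = -1
9097 = 2·4392 + 313, so a_1 = 2
4392 = 14·313 + 10, so a_2 = 14
313 = 31·10 + 3, so a_3 = 31
10 = 3·3 + 1, so a_4 = 3
3 = 3·1 + 0, so a_5 = 3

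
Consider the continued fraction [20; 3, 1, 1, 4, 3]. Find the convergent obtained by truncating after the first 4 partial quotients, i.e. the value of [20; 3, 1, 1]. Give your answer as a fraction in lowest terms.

142/7

Start with 1.
1 + 1/(1/1) = 1 + 1/1 = 2/1
3 + 1/(2/1) = 3 + 1/2 = 7/2
20 + 1/(7/2) = 20 + 2/7 = 142/7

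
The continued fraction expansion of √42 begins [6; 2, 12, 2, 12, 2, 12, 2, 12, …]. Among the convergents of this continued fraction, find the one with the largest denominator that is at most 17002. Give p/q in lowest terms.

109194/16849

List convergents until the denominator exceeds the bound:
a_0 = 6: 6/1  (≤ bound)
a_1 = 2: 13/2  (≤ bound)
a_2 = 12: 162/25  (≤ bound)
a_3 = 2: 337/52  (≤ bound)
a_4 = 12: 4206/649  (≤ bound)
a_5 = 2: 8749/1350  (≤ bound)
a_6 = 12: 109194/16849  (≤ bound)
a_7 = 2: 227137/35048  (> 17002, stop)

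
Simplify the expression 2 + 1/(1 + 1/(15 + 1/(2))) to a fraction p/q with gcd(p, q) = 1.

97/33

Collapse the nested fraction from the inside out:
Start with 2.
15 + 1/(2/1) = 15 + 1/2 = 31/2
1 + 1/(31/2) = 1 + 2/31 = 33/31
2 + 1/(33/31) = 2 + 31/33 = 97/33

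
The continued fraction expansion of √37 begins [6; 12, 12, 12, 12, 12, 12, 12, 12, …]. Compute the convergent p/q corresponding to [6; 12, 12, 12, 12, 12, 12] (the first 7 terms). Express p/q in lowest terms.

18798954/3090529

Compute successive convergents:
a_0 = 6: 6/1
a_1 = 12: 73/12
a_2 = 12: 882/145
a_3 = 12: 10657/1752
a_4 = 12: 128766/21169
a_5 = 12: 1555849/255780
a_6 = 12: 18798954/3090529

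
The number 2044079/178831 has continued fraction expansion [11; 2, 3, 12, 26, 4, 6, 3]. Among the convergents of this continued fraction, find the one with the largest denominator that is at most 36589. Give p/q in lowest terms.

List convergents until the denominator exceeds the bound:
a_0 = 11: 11/1  (≤ bound)
a_1 = 2: 23/2  (≤ bound)
a_2 = 3: 80/7  (≤ bound)
a_3 = 12: 983/86  (≤ bound)
a_4 = 26: 25638/2243  (≤ bound)
a_5 = 4: 103535/9058  (≤ bound)
a_6 = 6: 646848/56591  (> 36589, stop)

103535/9058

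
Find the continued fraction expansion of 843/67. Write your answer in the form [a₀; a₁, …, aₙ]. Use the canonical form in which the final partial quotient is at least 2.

Apply division with remainder until the remainder is 0:
⌊843/67⌋ = 12, remainder 39
⌊67/39⌋ = 1, remainder 28
⌊39/28⌋ = 1, remainder 11
⌊28/11⌋ = 2, remainder 6
⌊11/6⌋ = 1, remainder 5
⌊6/5⌋ = 1, remainder 1
⌊5/1⌋ = 5, remainder 0

[12; 1, 1, 2, 1, 1, 5]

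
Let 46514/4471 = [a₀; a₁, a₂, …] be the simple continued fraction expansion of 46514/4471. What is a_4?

46514 = 10·4471 + 1804, so a_0 = 10
4471 = 2·1804 + 863, so a_1 = 2
1804 = 2·863 + 78, so a_2 = 2
863 = 11·78 + 5, so a_3 = 11
78 = 15·5 + 3, so a_4 = 15

15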